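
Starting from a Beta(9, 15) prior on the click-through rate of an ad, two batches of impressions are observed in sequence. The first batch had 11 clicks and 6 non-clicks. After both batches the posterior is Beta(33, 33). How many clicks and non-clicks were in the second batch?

13 clicks and 12 non-clicks

Sequential conjugate updates are equivalent to a single update on the pooled data, so total successes = posterior α − prior α and total failures = posterior β − prior β.
Total across both batches: 33−9=24 clicks, 33−15=18 non-clicks.
Subtract the first batch: 24−11=13 clicks and 18−6=12 non-clicks.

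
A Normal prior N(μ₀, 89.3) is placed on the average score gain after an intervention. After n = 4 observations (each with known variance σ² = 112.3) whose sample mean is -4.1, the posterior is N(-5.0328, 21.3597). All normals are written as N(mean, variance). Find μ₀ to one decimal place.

The posterior mean is a precision-weighted average: μ_n = (τ₀μ₀ + τ_data·x̄)/(τ₀+τ_data), with τ₀=1/σ₀² and τ_data=n/σ².
Here τ₀ = 1/89.3 = 0.011198 and τ_data = 4/112.3 = 0.035619, so τ_n = 0.046817.
Rearranging for μ₀: μ₀ = (μ_n·τ_n − τ_data·x̄)/τ₀ = (-5.0328·0.046817 − 0.035619·-4.1) / 0.011198 = -0.089583/0.011198 ≈ -8.0.

μ₀ = -8.0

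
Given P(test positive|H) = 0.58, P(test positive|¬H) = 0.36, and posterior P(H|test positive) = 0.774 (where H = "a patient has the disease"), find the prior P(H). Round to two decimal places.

P(H) = 0.68

Bayes' rule in odds form gives O(H|E) = O(H)·[P(E|H)/P(E|¬H)], hence O(H) = O(H|E)/LR.
Posterior odds = 0.774/(1−0.774) = 3.4248. LR = 0.58/0.36 = 1.6111.
Prior odds = 3.4248/1.6111 = 2.1258, so P(H) = 2.1258/(1+2.1258) ≈ 0.68.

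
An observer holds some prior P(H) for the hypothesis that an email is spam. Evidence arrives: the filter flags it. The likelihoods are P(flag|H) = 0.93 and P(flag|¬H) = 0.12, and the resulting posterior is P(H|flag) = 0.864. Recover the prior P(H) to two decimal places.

P(H) = 0.45

Bayes' rule in odds form gives O(H|E) = O(H)·[P(E|H)/P(E|¬H)], hence O(H) = O(H|E)/LR.
Posterior odds = 0.864/(1−0.864) = 6.3529. LR = 0.93/0.12 = 7.7500.
Prior odds = 6.3529/7.7500 = 0.8197, so P(H) = 0.8197/(1+0.8197) ≈ 0.45.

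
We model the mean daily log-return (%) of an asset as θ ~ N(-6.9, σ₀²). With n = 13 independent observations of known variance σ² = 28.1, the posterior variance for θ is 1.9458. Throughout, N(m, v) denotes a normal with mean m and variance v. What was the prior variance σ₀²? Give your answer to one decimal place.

σ₀² = 19.5

For the Normal–Normal model with known σ², precisions add: τ_n = τ₀ + n/σ².
So 1/σ₀² = 1/1.9458 − 13/28.1 = 0.513927 − 0.462633 = 0.051294.
Hence σ₀² = 1/0.051294 ≈ 19.5.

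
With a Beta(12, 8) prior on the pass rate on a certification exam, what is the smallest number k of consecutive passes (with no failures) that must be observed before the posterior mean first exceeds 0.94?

k = 114

After k passes and 0 failures the posterior is Beta(12+k, 8), with mean (12+k)/(12+8+k).
Set (12+k)/(20+k) > 0.94 and solve: k > (0.94·20 − 12)/(1 − 0.94) = 113.333.
The smallest integer exceeding 113.333 is 114, and checking k=114: (126)/(134) = 0.9403 > 0.94.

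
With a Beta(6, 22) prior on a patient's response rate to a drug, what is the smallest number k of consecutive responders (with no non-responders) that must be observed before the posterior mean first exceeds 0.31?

k = 4

After k responders and 0 non-responders the posterior is Beta(6+k, 22), with mean (6+k)/(6+22+k).
Set (6+k)/(28+k) > 0.31 and solve: k > (0.31·28 − 6)/(1 − 0.31) = 3.884.
The smallest integer exceeding 3.884 is 4.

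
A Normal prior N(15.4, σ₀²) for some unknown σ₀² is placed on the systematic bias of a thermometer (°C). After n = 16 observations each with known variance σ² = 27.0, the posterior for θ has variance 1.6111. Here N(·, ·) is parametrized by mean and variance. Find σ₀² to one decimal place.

For the Normal–Normal model with known σ², precisions add: τ_n = τ₀ + n/σ².
So 1/σ₀² = 1/1.6111 − 16/27.0 = 0.620694 − 0.592593 = 0.028101.
Hence σ₀² = 1/0.028101 ≈ 35.6.

σ₀² = 35.6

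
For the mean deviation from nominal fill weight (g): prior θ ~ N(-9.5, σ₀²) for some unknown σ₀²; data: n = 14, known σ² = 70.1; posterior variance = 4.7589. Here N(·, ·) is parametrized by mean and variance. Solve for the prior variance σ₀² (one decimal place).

σ₀² = 96.0

For the Normal–Normal model with known σ², precisions add: τ_n = τ₀ + n/σ².
So 1/σ₀² = 1/4.7589 − 14/70.1 = 0.210133 − 0.199715 = 0.010418.
Hence σ₀² = 1/0.010418 ≈ 96.0.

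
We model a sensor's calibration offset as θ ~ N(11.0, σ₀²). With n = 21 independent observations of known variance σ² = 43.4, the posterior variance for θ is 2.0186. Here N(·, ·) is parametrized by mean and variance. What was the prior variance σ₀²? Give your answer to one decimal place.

Posterior precision equals prior precision plus data precision: 1/σ_n² = 1/σ₀² + n/σ².
So 1/σ₀² = 1/2.0186 − 21/43.4 = 0.495393 − 0.483871 = 0.011522.
Hence σ₀² = 1/0.011522 ≈ 86.8.

σ₀² = 86.8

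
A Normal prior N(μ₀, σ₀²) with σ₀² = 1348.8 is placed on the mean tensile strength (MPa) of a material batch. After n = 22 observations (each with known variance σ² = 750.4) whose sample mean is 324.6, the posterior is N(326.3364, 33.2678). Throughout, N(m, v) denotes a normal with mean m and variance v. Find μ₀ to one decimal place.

With known observation variance, the Normal–Normal posterior has precision τ_n = τ₀ + n/σ² and mean μ_n = (τ₀μ₀ + (n/σ²)x̄)/τ_n.
Here τ₀ = 1/1348.8 = 0.000741 and τ_data = 22/750.4 = 0.029318, so τ_n = 0.030059.
Rearranging for μ₀: μ₀ = (μ_n·τ_n − τ_data·x̄)/τ₀ = (326.3364·0.030059 − 0.029318·324.6) / 0.000741 = 0.292723/0.000741 ≈ 395.0.

μ₀ = 395.0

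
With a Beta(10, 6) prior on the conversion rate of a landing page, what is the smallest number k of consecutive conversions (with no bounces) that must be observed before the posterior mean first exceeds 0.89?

After k conversions and 0 bounces the posterior is Beta(10+k, 6), with mean (10+k)/(10+6+k).
Set (10+k)/(16+k) > 0.89 and solve: k > (0.89·16 − 10)/(1 − 0.89) = 38.545.
The smallest integer exceeding 38.545 is 39, and checking k=39: (49)/(55) = 0.8909 > 0.89.

k = 39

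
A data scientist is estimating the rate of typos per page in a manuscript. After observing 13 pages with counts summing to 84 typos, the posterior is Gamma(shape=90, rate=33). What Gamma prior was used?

Gamma(shape=6, rate=20)

Gamma–Poisson conjugacy: posterior shape = α + Σxᵢ, posterior rate = β + n.
So α = 90 − 84 = 6 and β = 33 − 13 = 20.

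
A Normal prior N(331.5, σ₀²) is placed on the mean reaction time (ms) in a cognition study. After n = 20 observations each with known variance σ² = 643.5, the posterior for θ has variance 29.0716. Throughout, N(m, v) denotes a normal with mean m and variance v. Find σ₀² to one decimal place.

For the Normal–Normal model with known σ², precisions add: τ_n = τ₀ + n/σ².
So 1/σ₀² = 1/29.0716 − 20/643.5 = 0.034398 − 0.031080 = 0.003318.
Hence σ₀² = 1/0.003318 ≈ 301.4.

σ₀² = 301.4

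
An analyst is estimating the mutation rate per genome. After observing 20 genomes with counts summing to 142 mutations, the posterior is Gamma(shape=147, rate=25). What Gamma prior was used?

Gamma–Poisson conjugacy: posterior shape = α + Σxᵢ, posterior rate = β + n.
So α = 147 − 142 = 5 and β = 25 − 20 = 5.

Gamma(shape=5, rate=5)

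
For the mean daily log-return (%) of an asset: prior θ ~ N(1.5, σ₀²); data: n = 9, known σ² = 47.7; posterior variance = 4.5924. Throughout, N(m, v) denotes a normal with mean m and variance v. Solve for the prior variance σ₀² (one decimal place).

σ₀² = 34.4

Posterior precision equals prior precision plus data precision: 1/σ_n² = 1/σ₀² + n/σ².
So 1/σ₀² = 1/4.5924 − 9/47.7 = 0.217751 − 0.188679 = 0.029072.
Hence σ₀² = 1/0.029072 ≈ 34.4.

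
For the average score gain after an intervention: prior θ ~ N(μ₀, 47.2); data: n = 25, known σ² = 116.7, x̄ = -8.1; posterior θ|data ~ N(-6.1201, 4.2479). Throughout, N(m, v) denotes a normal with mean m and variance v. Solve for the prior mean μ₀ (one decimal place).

The posterior mean is a precision-weighted average: μ_n = (τ₀μ₀ + τ_data·x̄)/(τ₀+τ_data), with τ₀=1/σ₀² and τ_data=n/σ².
Here τ₀ = 1/47.2 = 0.021186 and τ_data = 25/116.7 = 0.214225, so τ_n = 0.235411.
Rearranging for μ₀: μ₀ = (μ_n·τ_n − τ_data·x̄)/τ₀ = (-6.1201·0.235411 − 0.214225·-8.1) / 0.021186 = 0.294484/0.021186 ≈ 13.9.

μ₀ = 13.9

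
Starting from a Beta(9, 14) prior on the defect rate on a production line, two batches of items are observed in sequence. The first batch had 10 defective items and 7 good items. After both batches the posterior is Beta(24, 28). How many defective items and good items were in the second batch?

Because Beta–binomial updating is additive in the counts, the combined data contributed (α_post−α_prior, β_post−β_prior) successes and failures.
Total across both batches: 24−9=15 defective items, 28−14=14 good items.
Subtract the first batch: 15−10=5 defective items and 14−7=7 good items.

5 defective items and 7 good items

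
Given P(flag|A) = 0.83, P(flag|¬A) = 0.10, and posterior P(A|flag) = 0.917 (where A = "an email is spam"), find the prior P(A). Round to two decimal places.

P(A) = 0.57

In odds form, posterior odds = prior odds × likelihood ratio, so prior odds = posterior odds ÷ LR.
Posterior odds = 0.917/(1−0.917) = 11.0482. LR = 0.83/0.10 = 8.3000.
Prior odds = 11.0482/8.3000 = 1.3311, so P(A) = 1.3311/(1+1.3311) ≈ 0.57.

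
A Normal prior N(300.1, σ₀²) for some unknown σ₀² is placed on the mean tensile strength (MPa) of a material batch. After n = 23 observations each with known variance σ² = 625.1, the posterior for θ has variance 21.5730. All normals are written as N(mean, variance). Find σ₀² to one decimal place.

For the Normal–Normal model with known σ², precisions add: τ_n = τ₀ + n/σ².
So 1/σ₀² = 1/21.5730 − 23/625.1 = 0.046354 − 0.036794 = 0.009560.
Hence σ₀² = 1/0.009560 ≈ 104.6.

σ₀² = 104.6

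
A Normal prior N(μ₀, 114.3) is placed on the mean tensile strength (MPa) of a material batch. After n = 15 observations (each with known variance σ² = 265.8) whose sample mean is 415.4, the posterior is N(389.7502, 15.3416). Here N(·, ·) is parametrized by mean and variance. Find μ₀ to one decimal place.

μ₀ = 224.3

With known observation variance, the Normal–Normal posterior has precision τ_n = τ₀ + n/σ² and mean μ_n = (τ₀μ₀ + (n/σ²)x̄)/τ_n.
Here τ₀ = 1/114.3 = 0.008749 and τ_data = 15/265.8 = 0.056433, so τ_n = 0.065182.
Rearranging for μ₀: μ₀ = (μ_n·τ_n − τ_data·x̄)/τ₀ = (389.7502·0.065182 − 0.056433·415.4) / 0.008749 = 1.962429/0.008749 ≈ 224.3.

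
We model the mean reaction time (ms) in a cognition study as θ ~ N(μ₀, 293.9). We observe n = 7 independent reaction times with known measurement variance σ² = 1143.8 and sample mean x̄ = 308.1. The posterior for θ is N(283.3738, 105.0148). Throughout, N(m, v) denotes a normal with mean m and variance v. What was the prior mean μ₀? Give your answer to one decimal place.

The posterior mean is a precision-weighted average: μ_n = (τ₀μ₀ + τ_data·x̄)/(τ₀+τ_data), with τ₀=1/σ₀² and τ_data=n/σ².
Here τ₀ = 1/293.9 = 0.003403 and τ_data = 7/1143.8 = 0.006120, so τ_n = 0.009523.
Rearranging for μ₀: μ₀ = (μ_n·τ_n − τ_data·x̄)/τ₀ = (283.3738·0.009523 − 0.006120·308.1) / 0.003403 = 0.812997/0.003403 ≈ 238.9.

μ₀ = 238.9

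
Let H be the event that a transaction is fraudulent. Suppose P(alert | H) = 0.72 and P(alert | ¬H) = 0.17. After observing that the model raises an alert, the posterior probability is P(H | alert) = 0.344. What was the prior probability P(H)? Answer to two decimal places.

P(H) = 0.11

In odds form, posterior odds = prior odds × likelihood ratio, so prior odds = posterior odds ÷ LR.
Posterior odds = 0.344/(1−0.344) = 0.5244. LR = 0.72/0.17 = 4.2353.
Prior odds = 0.5244/4.2353 = 0.1238, so P(H) = 0.1238/(1+0.1238) ≈ 0.11.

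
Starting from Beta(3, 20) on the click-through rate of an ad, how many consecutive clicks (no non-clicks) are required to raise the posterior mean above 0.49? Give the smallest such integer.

k = 17

After k clicks and 0 non-clicks the posterior is Beta(3+k, 20), with mean (3+k)/(3+20+k).
Set (3+k)/(23+k) > 0.49 and solve: k > (0.49·23 − 3)/(1 − 0.49) = 16.216.
The smallest integer exceeding 16.216 is 17, and checking k=17: (20)/(40) = 0.5000 > 0.49.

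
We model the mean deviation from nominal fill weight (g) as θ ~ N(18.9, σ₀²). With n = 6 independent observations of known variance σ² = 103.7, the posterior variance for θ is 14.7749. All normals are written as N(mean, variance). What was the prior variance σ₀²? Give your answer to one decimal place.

σ₀² = 101.8

Posterior precision equals prior precision plus data precision: 1/σ_n² = 1/σ₀² + n/σ².
So 1/σ₀² = 1/14.7749 − 6/103.7 = 0.067682 − 0.057859 = 0.009823.
Hence σ₀² = 1/0.009823 ≈ 101.8.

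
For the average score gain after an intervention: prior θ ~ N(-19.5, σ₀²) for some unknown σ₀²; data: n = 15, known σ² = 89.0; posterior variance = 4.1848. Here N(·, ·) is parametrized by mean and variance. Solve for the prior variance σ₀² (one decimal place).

σ₀² = 14.2

Posterior precision equals prior precision plus data precision: 1/σ_n² = 1/σ₀² + n/σ².
So 1/σ₀² = 1/4.1848 − 15/89.0 = 0.238960 − 0.168539 = 0.070421.
Hence σ₀² = 1/0.070421 ≈ 14.2.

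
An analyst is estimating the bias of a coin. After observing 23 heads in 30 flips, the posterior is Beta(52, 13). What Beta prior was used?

Beta(29, 6)

A Beta(α, β) prior with s successes and f failures in binomial data gives a Beta(α+s, β+f) posterior.
So α = 52 − 23 = 29 and β = 13 − 7 = 6.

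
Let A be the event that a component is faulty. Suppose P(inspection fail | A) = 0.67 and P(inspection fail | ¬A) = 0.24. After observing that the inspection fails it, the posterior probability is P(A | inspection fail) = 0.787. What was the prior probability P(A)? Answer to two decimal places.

Bayes' rule in odds form gives O(A|E) = O(A)·[P(E|A)/P(E|¬A)], hence O(A) = O(A|E)/LR.
Posterior odds = 0.787/(1−0.787) = 3.6948. LR = 0.67/0.24 = 2.7917.
Prior odds = 3.6948/2.7917 = 1.3235, so P(A) = 1.3235/(1+1.3235) ≈ 0.57.

P(A) = 0.57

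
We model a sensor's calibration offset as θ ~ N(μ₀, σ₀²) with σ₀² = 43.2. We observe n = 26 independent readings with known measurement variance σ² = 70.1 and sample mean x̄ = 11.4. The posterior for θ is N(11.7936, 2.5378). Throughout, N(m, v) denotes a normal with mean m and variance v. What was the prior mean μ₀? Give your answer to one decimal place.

The posterior mean is a precision-weighted average: μ_n = (τ₀μ₀ + τ_data·x̄)/(τ₀+τ_data), with τ₀=1/σ₀² and τ_data=n/σ².
Here τ₀ = 1/43.2 = 0.023148 and τ_data = 26/70.1 = 0.370899, so τ_n = 0.394047.
Rearranging for μ₀: μ₀ = (μ_n·τ_n − τ_data·x̄)/τ₀ = (11.7936·0.394047 − 0.370899·11.4) / 0.023148 = 0.418984/0.023148 ≈ 18.1.

μ₀ = 18.1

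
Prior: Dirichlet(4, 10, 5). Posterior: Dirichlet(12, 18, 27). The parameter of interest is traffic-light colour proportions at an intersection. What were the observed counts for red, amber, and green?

For a Dirichlet(α) prior with multinomial counts c, the posterior is Dirichlet(α + c) componentwise.
Counts are posterior − prior componentwise: 12−4=8, 18−10=8, 27−5=22.

counts (8, 8, 22)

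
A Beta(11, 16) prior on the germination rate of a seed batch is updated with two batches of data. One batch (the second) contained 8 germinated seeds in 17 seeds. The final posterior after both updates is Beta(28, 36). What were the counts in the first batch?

Sequential conjugate updates are equivalent to a single update on the pooled data, so total successes = posterior α − prior α and total failures = posterior β − prior β.
Total across both batches: 28−11=17 germinated seeds, 36−16=20 non-germinating seeds.
Subtract the second batch: 17−8=9 germinated seeds and 20−9=11 non-germinating seeds.

9 germinated seeds and 11 non-germinating seeds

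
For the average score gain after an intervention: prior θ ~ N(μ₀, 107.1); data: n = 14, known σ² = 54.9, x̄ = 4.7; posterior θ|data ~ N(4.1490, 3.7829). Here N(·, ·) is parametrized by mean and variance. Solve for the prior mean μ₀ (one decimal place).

μ₀ = -10.9

With known observation variance, the Normal–Normal posterior has precision τ_n = τ₀ + n/σ² and mean μ_n = (τ₀μ₀ + (n/σ²)x̄)/τ_n.
Here τ₀ = 1/107.1 = 0.009337 and τ_data = 14/54.9 = 0.255009, so τ_n = 0.264346.
Rearranging for μ₀: μ₀ = (μ_n·τ_n − τ_data·x̄)/τ₀ = (4.1490·0.264346 − 0.255009·4.7) / 0.009337 = -0.101771/0.009337 ≈ -10.9.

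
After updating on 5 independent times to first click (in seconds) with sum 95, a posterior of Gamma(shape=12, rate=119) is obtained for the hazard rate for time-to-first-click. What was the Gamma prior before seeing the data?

Gamma(shape=7, rate=24)

For an exponential likelihood with a Gamma(α, β) prior on the rate, n observations with total T give posterior Gamma(α+n, β+T).
So α = 12 − 5 = 7 and β = 119 − 95 = 24.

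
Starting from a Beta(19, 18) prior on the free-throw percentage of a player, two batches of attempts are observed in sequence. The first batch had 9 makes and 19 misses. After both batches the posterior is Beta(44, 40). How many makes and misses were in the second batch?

Because Beta–binomial updating is additive in the counts, the combined data contributed (α_post−α_prior, β_post−β_prior) successes and failures.
Total across both batches: 44−19=25 makes, 40−18=22 misses.
Subtract the first batch: 25−9=16 makes and 22−19=3 misses.

16 makes and 3 misses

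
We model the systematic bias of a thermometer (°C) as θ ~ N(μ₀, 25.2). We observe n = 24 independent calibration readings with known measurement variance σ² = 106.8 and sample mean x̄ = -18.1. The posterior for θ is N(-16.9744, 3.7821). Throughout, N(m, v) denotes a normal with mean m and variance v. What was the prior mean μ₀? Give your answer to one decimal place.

With known observation variance, the Normal–Normal posterior has precision τ_n = τ₀ + n/σ² and mean μ_n = (τ₀μ₀ + (n/σ²)x̄)/τ_n.
Here τ₀ = 1/25.2 = 0.039683 and τ_data = 24/106.8 = 0.224719, so τ_n = 0.264402.
Rearranging for μ₀: μ₀ = (μ_n·τ_n − τ_data·x̄)/τ₀ = (-16.9744·0.264402 − 0.224719·-18.1) / 0.039683 = -0.420651/0.039683 ≈ -10.6.

μ₀ = -10.6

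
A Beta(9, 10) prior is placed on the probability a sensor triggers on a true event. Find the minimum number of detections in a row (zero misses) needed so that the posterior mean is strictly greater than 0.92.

k = 107

After k detections and 0 misses the posterior is Beta(9+k, 10), with mean (9+k)/(9+10+k).
Set (9+k)/(19+k) > 0.92 and solve: k > (0.92·19 − 9)/(1 − 0.92) = 106.000.
The smallest integer exceeding 106.000 is 107, and checking k=107: (116)/(126) = 0.9206 > 0.92.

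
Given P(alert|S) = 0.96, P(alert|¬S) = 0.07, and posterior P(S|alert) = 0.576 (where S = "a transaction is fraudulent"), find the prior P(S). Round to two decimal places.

Bayes' rule in odds form gives O(S|E) = O(S)·[P(E|S)/P(E|¬S)], hence O(S) = O(S|E)/LR.
Posterior odds = 0.576/(1−0.576) = 1.3585. LR = 0.96/0.07 = 13.7143.
Prior odds = 1.3585/13.7143 = 0.0991, so P(S) = 0.0991/(1+0.0991) ≈ 0.09.

P(S) = 0.09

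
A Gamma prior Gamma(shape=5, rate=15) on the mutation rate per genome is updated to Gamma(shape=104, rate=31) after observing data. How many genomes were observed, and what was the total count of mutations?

A Gamma(α, β) prior (rate parametrization) on a Poisson rate with n observations summing to S gives posterior Gamma(α+S, β+n).
Matching: Σxᵢ = 104 − 5 = 99 and n = 31 − 15 = 16.

n = 16 genomes with total 99 mutations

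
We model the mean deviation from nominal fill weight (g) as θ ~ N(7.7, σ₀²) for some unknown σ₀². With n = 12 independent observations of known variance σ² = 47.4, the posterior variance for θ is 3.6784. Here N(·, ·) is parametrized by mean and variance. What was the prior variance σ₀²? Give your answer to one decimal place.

σ₀² = 53.5

For the Normal–Normal model with known σ², precisions add: τ_n = τ₀ + n/σ².
So 1/σ₀² = 1/3.6784 − 12/47.4 = 0.271857 − 0.253165 = 0.018692.
Hence σ₀² = 1/0.018692 ≈ 53.5.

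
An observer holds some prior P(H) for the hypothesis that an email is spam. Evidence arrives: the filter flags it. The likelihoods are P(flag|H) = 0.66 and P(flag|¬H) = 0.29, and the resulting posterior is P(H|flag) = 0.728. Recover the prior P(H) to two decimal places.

Bayes' rule in odds form gives O(H|E) = O(H)·[P(E|H)/P(E|¬H)], hence O(H) = O(H|E)/LR.
Posterior odds = 0.728/(1−0.728) = 2.6765. LR = 0.66/0.29 = 2.2759.
Prior odds = 2.6765/2.2759 = 1.1760, so P(H) = 1.1760/(1+1.1760) ≈ 0.54.

P(H) = 0.54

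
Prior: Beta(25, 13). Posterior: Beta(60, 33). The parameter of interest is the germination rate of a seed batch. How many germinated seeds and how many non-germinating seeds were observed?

35 germinated seeds and 20 non-germinating seeds

Beta is conjugate to the binomial likelihood: posterior = Beta(α+s, β+f).
Match parameters: s=60−25=35, f=33−13=20.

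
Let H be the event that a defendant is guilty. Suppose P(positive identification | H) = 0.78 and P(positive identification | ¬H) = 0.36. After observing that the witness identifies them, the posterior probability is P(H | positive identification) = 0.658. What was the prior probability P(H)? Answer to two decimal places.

Bayes' rule in odds form gives O(H|E) = O(H)·[P(E|H)/P(E|¬H)], hence O(H) = O(H|E)/LR.
Posterior odds = 0.658/(1−0.658) = 1.9240. LR = 0.78/0.36 = 2.1667.
Prior odds = 1.9240/2.1667 = 0.8880, so P(H) = 0.8880/(1+0.8880) ≈ 0.47.

P(H) = 0.47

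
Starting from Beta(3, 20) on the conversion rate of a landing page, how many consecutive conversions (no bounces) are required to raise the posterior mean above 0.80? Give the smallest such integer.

k = 78

After k conversions and 0 bounces the posterior is Beta(3+k, 20), with mean (3+k)/(3+20+k).
Set (3+k)/(23+k) > 0.80 and solve: k > (0.80·23 − 3)/(1 − 0.80) = 77.000.
The smallest integer exceeding 77.000 is 78, and checking k=78: (81)/(101) = 0.8020 > 0.80.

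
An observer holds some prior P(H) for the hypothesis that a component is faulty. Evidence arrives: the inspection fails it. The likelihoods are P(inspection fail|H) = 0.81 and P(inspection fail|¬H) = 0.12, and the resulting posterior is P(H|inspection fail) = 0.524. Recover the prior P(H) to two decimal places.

P(H) = 0.14

In odds form, posterior odds = prior odds × likelihood ratio, so prior odds = posterior odds ÷ LR.
Posterior odds = 0.524/(1−0.524) = 1.1008. LR = 0.81/0.12 = 6.7500.
Prior odds = 1.1008/6.7500 = 0.1631, so P(H) = 0.1631/(1+0.1631) ≈ 0.14.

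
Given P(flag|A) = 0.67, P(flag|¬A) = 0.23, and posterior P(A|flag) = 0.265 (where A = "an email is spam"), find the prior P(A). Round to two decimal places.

In odds form, posterior odds = prior odds × likelihood ratio, so prior odds = posterior odds ÷ LR.
Posterior odds = 0.265/(1−0.265) = 0.3605. LR = 0.67/0.23 = 2.9130.
Prior odds = 0.3605/2.9130 = 0.1238, so P(A) = 0.1238/(1+0.1238) ≈ 0.11.

P(A) = 0.11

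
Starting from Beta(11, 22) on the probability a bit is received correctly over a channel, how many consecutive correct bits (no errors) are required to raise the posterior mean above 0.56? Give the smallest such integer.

k = 18

After k correct bits and 0 errors the posterior is Beta(11+k, 22), with mean (11+k)/(11+22+k).
Set (11+k)/(33+k) > 0.56 and solve: k > (0.56·33 − 11)/(1 − 0.56) = 17.000.
The smallest integer exceeding 17.000 is 18.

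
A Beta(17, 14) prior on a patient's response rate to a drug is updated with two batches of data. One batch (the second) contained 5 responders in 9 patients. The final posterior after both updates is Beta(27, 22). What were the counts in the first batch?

5 responders and 4 non-responders

Sequential conjugate updates are equivalent to a single update on the pooled data, so total successes = posterior α − prior α and total failures = posterior β − prior β.
Total across both batches: 27−17=10 responders, 22−14=8 non-responders.
Subtract the second batch: 10−5=5 responders and 8−4=4 non-responders.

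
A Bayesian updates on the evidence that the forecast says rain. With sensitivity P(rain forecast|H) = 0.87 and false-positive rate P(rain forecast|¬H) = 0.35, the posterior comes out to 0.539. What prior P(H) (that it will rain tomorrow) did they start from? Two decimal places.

P(H) = 0.32

In odds form, posterior odds = prior odds × likelihood ratio, so prior odds = posterior odds ÷ LR.
Posterior odds = 0.539/(1−0.539) = 1.1692. LR = 0.87/0.35 = 2.4857.
Prior odds = 1.1692/2.4857 = 0.4704, so P(H) = 0.4704/(1+0.4704) ≈ 0.32.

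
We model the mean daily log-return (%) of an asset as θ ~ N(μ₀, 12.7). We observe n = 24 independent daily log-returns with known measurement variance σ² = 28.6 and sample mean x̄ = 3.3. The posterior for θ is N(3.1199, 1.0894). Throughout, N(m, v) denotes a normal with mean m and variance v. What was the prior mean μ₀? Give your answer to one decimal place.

The posterior mean is a precision-weighted average: μ_n = (τ₀μ₀ + τ_data·x̄)/(τ₀+τ_data), with τ₀=1/σ₀² and τ_data=n/σ².
Here τ₀ = 1/12.7 = 0.078740 and τ_data = 24/28.6 = 0.839161, so τ_n = 0.917901.
Rearranging for μ₀: μ₀ = (μ_n·τ_n − τ_data·x̄)/τ₀ = (3.1199·0.917901 − 0.839161·3.3) / 0.078740 = 0.094528/0.078740 ≈ 1.2.

μ₀ = 1.2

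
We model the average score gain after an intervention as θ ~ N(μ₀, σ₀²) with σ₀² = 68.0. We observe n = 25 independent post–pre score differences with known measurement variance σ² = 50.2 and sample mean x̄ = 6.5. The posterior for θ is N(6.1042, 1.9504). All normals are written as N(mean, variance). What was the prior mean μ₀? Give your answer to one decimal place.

The posterior mean is a precision-weighted average: μ_n = (τ₀μ₀ + τ_data·x̄)/(τ₀+τ_data), with τ₀=1/σ₀² and τ_data=n/σ².
Here τ₀ = 1/68.0 = 0.014706 and τ_data = 25/50.2 = 0.498008, so τ_n = 0.512714.
Rearranging for μ₀: μ₀ = (μ_n·τ_n − τ_data·x̄)/τ₀ = (6.1042·0.512714 − 0.498008·6.5) / 0.014706 = -0.107343/0.014706 ≈ -7.3.

μ₀ = -7.3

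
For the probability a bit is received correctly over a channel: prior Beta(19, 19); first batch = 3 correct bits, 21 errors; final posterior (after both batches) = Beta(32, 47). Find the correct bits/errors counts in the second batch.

10 correct bits and 7 errors

Because Beta–binomial updating is additive in the counts, the combined data contributed (α_post−α_prior, β_post−β_prior) successes and failures.
Total across both batches: 32−19=13 correct bits, 47−19=28 errors.
Subtract the first batch: 13−3=10 correct bits and 28−21=7 errors.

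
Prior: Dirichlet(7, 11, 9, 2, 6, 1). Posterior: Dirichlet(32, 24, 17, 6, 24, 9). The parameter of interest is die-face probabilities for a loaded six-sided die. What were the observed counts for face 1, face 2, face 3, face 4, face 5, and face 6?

For a Dirichlet(α) prior with multinomial counts c, the posterior is Dirichlet(α + c) componentwise.
Counts are posterior − prior componentwise: 32−7=25, 24−11=13, 17−9=8, 6−2=4, 24−6=18, 9−1=8.

counts (25, 13, 8, 4, 18, 8)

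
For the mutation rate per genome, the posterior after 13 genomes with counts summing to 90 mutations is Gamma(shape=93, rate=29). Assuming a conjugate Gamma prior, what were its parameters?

Gamma–Poisson conjugacy: posterior shape = α + Σxᵢ, posterior rate = β + n.
So α = 93 − 90 = 3 and β = 29 − 13 = 16.

Gamma(shape=3, rate=16)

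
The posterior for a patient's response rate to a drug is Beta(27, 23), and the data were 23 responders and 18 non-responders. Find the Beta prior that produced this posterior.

A Beta(a, b) prior with s successes and f failures in binomial data gives a Beta(a+s, b+f) posterior.
Subtract the data counts: 27−23=4, 23−18=5.

Beta(4, 5)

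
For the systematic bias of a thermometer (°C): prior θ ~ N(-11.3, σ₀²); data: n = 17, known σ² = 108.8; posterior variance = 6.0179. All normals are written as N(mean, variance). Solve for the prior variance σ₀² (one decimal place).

For the Normal–Normal model with known σ², precisions add: τ_n = τ₀ + n/σ².
So 1/σ₀² = 1/6.0179 − 17/108.8 = 0.166171 − 0.156250 = 0.009921.
Hence σ₀² = 1/0.009921 ≈ 100.8.

σ₀² = 100.8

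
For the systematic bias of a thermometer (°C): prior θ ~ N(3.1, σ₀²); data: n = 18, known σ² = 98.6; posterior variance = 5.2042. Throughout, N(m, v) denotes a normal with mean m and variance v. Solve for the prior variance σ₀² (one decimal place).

σ₀² = 104.2

For the Normal–Normal model with known σ², precisions add: τ_n = τ₀ + n/σ².
So 1/σ₀² = 1/5.2042 − 18/98.6 = 0.192152 − 0.182556 = 0.009596.
Hence σ₀² = 1/0.009596 ≈ 104.2.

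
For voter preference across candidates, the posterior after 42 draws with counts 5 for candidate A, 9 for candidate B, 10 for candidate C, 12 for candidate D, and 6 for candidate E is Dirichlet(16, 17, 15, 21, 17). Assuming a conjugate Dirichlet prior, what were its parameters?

For a Dirichlet(α) prior with multinomial counts c, the posterior is Dirichlet(α + c) componentwise.
Subtract each count from the matching posterior parameter: 16−5=11, 17−9=8, 15−10=5, 21−12=9, 17−6=11.

Dirichlet(11, 8, 5, 9, 11)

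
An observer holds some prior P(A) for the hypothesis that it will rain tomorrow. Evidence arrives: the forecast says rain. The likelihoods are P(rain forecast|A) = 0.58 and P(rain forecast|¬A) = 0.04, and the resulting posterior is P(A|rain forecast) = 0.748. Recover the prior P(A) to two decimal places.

P(A) = 0.17

Bayes' rule in odds form gives O(A|E) = O(A)·[P(E|A)/P(E|¬A)], hence O(A) = O(A|E)/LR.
Posterior odds = 0.748/(1−0.748) = 2.9683. LR = 0.58/0.04 = 14.5000.
Prior odds = 2.9683/14.5000 = 0.2047, so P(A) = 0.2047/(1+0.2047) ≈ 0.17.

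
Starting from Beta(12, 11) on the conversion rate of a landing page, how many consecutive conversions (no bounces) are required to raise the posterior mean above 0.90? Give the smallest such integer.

k = 88

After k conversions and 0 bounces the posterior is Beta(12+k, 11), with mean (12+k)/(12+11+k).
Set (12+k)/(23+k) > 0.90 and solve: k > (0.90·23 − 12)/(1 − 0.90) = 87.000.
The smallest integer exceeding 87.000 is 88, and checking k=88: (100)/(111) = 0.9009 > 0.90.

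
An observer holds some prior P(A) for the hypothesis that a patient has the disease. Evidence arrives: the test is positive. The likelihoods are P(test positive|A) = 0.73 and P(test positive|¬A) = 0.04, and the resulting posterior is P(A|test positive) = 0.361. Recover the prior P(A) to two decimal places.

P(A) = 0.03

Bayes' rule in odds form gives O(A|E) = O(A)·[P(E|A)/P(E|¬A)], hence O(A) = O(A|E)/LR.
Posterior odds = 0.361/(1−0.361) = 0.5649. LR = 0.73/0.04 = 18.2500.
Prior odds = 0.5649/18.2500 = 0.0310, so P(A) = 0.0310/(1+0.0310) ≈ 0.03.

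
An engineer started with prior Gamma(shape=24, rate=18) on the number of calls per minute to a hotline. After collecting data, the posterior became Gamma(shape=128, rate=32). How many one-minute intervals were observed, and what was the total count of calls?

n = 14 one-minute intervals with total 104 calls

Gamma–Poisson conjugacy: posterior shape = α + Σxᵢ, posterior rate = β + n.
Matching: Σxᵢ = 128 − 24 = 104 and n = 32 − 18 = 14.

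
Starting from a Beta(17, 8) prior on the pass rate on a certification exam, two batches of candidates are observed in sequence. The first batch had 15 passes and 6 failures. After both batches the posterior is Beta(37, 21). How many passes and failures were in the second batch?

5 passes and 7 failures

Sequential conjugate updates are equivalent to a single update on the pooled data, so total successes = posterior α − prior α and total failures = posterior β − prior β.
Total across both batches: 37−17=20 passes, 21−8=13 failures.
Subtract the first batch: 20−15=5 passes and 13−6=7 failures.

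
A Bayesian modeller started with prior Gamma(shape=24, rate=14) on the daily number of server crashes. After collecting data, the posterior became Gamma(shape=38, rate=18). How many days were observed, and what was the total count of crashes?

n = 4 days with total 14 crashes

Gamma–Poisson conjugacy: posterior shape = α + Σxᵢ, posterior rate = β + n.
Matching: Σxᵢ = 38 − 24 = 14 and n = 18 − 14 = 4.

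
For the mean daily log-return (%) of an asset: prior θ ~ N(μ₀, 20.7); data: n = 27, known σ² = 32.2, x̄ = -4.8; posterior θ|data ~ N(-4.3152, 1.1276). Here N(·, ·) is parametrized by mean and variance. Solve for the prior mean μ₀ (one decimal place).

With known observation variance, the Normal–Normal posterior has precision τ_n = τ₀ + n/σ² and mean μ_n = (τ₀μ₀ + (n/σ²)x̄)/τ_n.
Here τ₀ = 1/20.7 = 0.048309 and τ_data = 27/32.2 = 0.838509, so τ_n = 0.886818.
Rearranging for μ₀: μ₀ = (μ_n·τ_n − τ_data·x̄)/τ₀ = (-4.3152·0.886818 − 0.838509·-4.8) / 0.048309 = 0.198046/0.048309 ≈ 4.1.

μ₀ = 4.1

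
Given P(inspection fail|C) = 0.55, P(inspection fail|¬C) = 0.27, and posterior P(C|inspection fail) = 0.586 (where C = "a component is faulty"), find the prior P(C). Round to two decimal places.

In odds form, posterior odds = prior odds × likelihood ratio, so prior odds = posterior odds ÷ LR.
Posterior odds = 0.586/(1−0.586) = 1.4155. LR = 0.55/0.27 = 2.0370.
Prior odds = 1.4155/2.0370 = 0.6949, so P(C) = 0.6949/(1+0.6949) ≈ 0.41.

P(C) = 0.41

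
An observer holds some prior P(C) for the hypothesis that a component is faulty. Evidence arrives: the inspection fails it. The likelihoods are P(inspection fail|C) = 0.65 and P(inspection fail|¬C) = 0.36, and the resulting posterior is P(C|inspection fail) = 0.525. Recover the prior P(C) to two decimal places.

P(C) = 0.38

Bayes' rule in odds form gives O(C|E) = O(C)·[P(E|C)/P(E|¬C)], hence O(C) = O(C|E)/LR.
Posterior odds = 0.525/(1−0.525) = 1.1053. LR = 0.65/0.36 = 1.8056.
Prior odds = 1.1053/1.8056 = 0.6122, so P(C) = 0.6122/(1+0.6122) ≈ 0.38.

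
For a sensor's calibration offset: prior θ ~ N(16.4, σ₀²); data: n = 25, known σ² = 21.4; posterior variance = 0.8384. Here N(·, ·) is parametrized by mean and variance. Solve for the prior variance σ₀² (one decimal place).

σ₀² = 40.8

Posterior precision equals prior precision plus data precision: 1/σ_n² = 1/σ₀² + n/σ².
So 1/σ₀² = 1/0.8384 − 25/21.4 = 1.192748 − 1.168224 = 0.024524.
Hence σ₀² = 1/0.024524 ≈ 40.8.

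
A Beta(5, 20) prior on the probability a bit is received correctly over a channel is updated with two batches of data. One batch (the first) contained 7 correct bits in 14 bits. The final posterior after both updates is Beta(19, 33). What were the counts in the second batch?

Sequential conjugate updates are equivalent to a single update on the pooled data, so total successes = posterior α − prior α and total failures = posterior β − prior β.
Total across both batches: 19−5=14 correct bits, 33−20=13 errors.
Subtract the first batch: 14−7=7 correct bits and 13−7=6 errors.

7 correct bits and 6 errors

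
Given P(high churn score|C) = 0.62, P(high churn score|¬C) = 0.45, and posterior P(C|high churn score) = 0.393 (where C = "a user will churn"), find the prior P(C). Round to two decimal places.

P(C) = 0.32

In odds form, posterior odds = prior odds × likelihood ratio, so prior odds = posterior odds ÷ LR.
Posterior odds = 0.393/(1−0.393) = 0.6474. LR = 0.62/0.45 = 1.3778.
Prior odds = 0.6474/1.3778 = 0.4699, so P(C) = 0.4699/(1+0.4699) ≈ 0.32.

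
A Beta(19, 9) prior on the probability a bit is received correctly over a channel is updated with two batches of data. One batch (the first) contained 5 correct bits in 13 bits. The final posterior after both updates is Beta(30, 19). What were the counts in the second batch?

Because Beta–binomial updating is additive in the counts, the combined data contributed (α_post−α_prior, β_post−β_prior) successes and failures.
Total across both batches: 30−19=11 correct bits, 19−9=10 errors.
Subtract the first batch: 11−5=6 correct bits and 10−8=2 errors.

6 correct bits and 2 errors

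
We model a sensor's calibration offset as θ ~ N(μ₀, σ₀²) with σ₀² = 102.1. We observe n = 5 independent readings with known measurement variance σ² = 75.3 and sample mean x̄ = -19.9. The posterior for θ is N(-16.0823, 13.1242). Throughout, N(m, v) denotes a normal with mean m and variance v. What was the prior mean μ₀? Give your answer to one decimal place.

With known observation variance, the Normal–Normal posterior has precision τ_n = τ₀ + n/σ² and mean μ_n = (τ₀μ₀ + (n/σ²)x̄)/τ_n.
Here τ₀ = 1/102.1 = 0.009794 and τ_data = 5/75.3 = 0.066401, so τ_n = 0.076195.
Rearranging for μ₀: μ₀ = (μ_n·τ_n − τ_data·x̄)/τ₀ = (-16.0823·0.076195 − 0.066401·-19.9) / 0.009794 = 0.095989/0.009794 ≈ 9.8.

μ₀ = 9.8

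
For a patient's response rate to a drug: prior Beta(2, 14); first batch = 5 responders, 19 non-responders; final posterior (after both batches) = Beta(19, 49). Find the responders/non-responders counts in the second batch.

Sequential conjugate updates are equivalent to a single update on the pooled data, so total successes = posterior α − prior α and total failures = posterior β − prior β.
Total across both batches: 19−2=17 responders, 49−14=35 non-responders.
Subtract the first batch: 17−5=12 responders and 35−19=16 non-responders.

12 responders and 16 non-responders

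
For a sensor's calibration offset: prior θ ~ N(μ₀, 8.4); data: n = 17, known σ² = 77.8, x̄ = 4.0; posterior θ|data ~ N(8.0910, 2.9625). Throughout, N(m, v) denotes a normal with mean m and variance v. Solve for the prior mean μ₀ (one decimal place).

μ₀ = 15.6

The posterior mean is a precision-weighted average: μ_n = (τ₀μ₀ + τ_data·x̄)/(τ₀+τ_data), with τ₀=1/σ₀² and τ_data=n/σ².
Here τ₀ = 1/8.4 = 0.119048 and τ_data = 17/77.8 = 0.218509, so τ_n = 0.337557.
Rearranging for μ₀: μ₀ = (μ_n·τ_n − τ_data·x̄)/τ₀ = (8.0910·0.337557 − 0.218509·4.0) / 0.119048 = 1.857138/0.119048 ≈ 15.6.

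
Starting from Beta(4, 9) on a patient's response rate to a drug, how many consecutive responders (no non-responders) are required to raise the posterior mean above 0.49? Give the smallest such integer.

After k responders and 0 non-responders the posterior is Beta(4+k, 9), with mean (4+k)/(4+9+k).
Set (4+k)/(13+k) > 0.49 and solve: k > (0.49·13 − 4)/(1 − 0.49) = 4.647.
The smallest integer exceeding 4.647 is 5.

k = 5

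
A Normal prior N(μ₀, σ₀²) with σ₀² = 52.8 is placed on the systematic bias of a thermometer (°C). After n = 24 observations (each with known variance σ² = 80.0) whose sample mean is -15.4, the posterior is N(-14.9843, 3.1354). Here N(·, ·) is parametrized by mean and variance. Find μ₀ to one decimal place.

μ₀ = -8.4

The posterior mean is a precision-weighted average: μ_n = (τ₀μ₀ + τ_data·x̄)/(τ₀+τ_data), with τ₀=1/σ₀² and τ_data=n/σ².
Here τ₀ = 1/52.8 = 0.018939 and τ_data = 24/80.0 = 0.300000, so τ_n = 0.318939.
Rearranging for μ₀: μ₀ = (μ_n·τ_n − τ_data·x̄)/τ₀ = (-14.9843·0.318939 − 0.300000·-15.4) / 0.018939 = -0.159078/0.018939 ≈ -8.4.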